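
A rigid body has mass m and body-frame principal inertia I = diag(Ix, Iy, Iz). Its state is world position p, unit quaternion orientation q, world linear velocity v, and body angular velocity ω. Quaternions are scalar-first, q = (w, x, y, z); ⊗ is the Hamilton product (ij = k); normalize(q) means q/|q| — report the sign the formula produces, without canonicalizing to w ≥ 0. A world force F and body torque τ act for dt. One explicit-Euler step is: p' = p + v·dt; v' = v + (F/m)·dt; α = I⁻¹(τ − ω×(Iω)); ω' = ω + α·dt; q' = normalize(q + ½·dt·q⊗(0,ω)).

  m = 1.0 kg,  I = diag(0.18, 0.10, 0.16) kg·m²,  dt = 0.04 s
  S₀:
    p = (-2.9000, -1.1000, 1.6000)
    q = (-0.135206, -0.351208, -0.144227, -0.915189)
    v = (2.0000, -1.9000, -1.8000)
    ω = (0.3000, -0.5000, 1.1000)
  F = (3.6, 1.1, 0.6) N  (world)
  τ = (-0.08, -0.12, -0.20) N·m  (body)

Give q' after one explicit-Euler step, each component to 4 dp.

q' = (-0.1144, -0.3642, -0.1406, -0.9135)

2q̇ = q⊗(0,ω) = (1.0399568, -0.6568060, 0.1793751, 0.0701455)
updated quaternion q' = (-0.1144, -0.3642, -0.1406, -0.9135)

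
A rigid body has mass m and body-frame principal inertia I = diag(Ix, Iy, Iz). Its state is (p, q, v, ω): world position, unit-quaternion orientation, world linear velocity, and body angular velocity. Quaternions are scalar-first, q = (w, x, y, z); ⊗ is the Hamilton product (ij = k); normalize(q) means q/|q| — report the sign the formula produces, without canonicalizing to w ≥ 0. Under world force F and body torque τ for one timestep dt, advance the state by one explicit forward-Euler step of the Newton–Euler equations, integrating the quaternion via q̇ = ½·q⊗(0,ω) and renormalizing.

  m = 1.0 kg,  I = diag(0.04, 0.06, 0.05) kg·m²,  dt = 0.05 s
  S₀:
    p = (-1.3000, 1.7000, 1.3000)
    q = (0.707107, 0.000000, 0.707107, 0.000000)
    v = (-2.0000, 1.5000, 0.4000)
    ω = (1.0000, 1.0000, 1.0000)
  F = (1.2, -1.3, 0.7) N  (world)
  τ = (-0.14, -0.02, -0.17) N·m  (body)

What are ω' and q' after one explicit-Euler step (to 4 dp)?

ω' = (0.8375, 0.9917, 0.8100)
q' = (0.6888, 0.0353, 0.7241, 0.0000)

angular accel α = (-3.2500, -0.1667, -3.8000)
ω' = ω + α·dt = (0.8375, 0.9917, 0.8100)
q⊗(0,ω) = (-0.7071070, 1.4142140, 0.7071070, 0.0000000)
q' = normalize(q + ½dt·q⊗(0,ω)) = (0.6888, 0.0353, 0.7241, 0.0000)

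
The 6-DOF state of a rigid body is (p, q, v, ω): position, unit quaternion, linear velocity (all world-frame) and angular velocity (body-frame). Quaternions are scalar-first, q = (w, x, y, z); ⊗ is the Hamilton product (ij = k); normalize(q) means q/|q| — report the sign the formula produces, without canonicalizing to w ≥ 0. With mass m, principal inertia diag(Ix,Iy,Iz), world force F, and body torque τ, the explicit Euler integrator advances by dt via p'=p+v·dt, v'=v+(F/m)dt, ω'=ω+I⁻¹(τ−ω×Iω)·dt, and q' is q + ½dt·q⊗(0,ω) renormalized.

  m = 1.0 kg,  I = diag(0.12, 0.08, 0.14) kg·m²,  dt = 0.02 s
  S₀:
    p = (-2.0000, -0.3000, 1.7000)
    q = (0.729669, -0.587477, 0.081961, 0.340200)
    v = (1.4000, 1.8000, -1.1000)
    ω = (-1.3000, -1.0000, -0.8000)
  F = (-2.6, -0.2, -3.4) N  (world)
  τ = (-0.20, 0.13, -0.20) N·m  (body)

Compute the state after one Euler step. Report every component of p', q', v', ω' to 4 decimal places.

p' = p + v·dt = (-1.9720, -0.2640, 1.6780)
v' = v + a·dt = (1.3480, 1.7960, -1.1680)
α = I⁻¹(τ − ω×Iω) = (-2.0667, 1.8850, -1.0571)
new body rate ω' = (-1.3413, -0.9623, -0.8211)
Hamilton product q⊗(0,ω) = (-0.4095991, -0.6739385, -1.6419106, 0.1102911)
updated quaternion q' = (0.7255, -0.5941, 0.0655, 0.3412)

p' = (-1.9720, -0.2640, 1.6780)
q' = (0.7255, -0.5941, 0.0655, 0.3412)
v' = (1.3480, 1.7960, -1.1680)
ω' = (-1.3413, -0.9623, -0.8211)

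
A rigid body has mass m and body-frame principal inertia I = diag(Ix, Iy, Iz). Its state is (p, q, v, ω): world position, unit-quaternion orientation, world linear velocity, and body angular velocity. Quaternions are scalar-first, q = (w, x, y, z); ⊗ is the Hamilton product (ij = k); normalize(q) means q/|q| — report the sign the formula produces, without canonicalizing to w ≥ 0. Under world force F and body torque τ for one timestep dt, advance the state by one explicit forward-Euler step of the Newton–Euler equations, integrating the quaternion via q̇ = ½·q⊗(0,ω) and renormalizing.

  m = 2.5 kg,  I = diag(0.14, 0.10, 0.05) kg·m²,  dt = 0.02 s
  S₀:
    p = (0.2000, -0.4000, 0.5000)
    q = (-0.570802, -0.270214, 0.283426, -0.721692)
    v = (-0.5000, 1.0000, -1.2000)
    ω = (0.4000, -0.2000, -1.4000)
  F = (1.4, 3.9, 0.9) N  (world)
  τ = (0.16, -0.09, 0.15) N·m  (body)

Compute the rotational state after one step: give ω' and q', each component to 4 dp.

gyro term ω×Iω = (-0.0140, -0.0504, 0.0032)
α = I⁻¹(τ − ω×Iω) = (1.2429, -0.3960, 2.9360)
ω' = ω + α·dt = (0.4249, -0.2079, -1.3413)
2q̇ = q⊗(0,ω) = (-0.8455980, -0.7694556, -0.5528160, 0.7397952)
updated quaternion q' = (-0.5792, -0.2779, 0.2779, -0.7142)

ω' = (0.4249, -0.2079, -1.3413)
q' = (-0.5792, -0.2779, 0.2779, -0.7142)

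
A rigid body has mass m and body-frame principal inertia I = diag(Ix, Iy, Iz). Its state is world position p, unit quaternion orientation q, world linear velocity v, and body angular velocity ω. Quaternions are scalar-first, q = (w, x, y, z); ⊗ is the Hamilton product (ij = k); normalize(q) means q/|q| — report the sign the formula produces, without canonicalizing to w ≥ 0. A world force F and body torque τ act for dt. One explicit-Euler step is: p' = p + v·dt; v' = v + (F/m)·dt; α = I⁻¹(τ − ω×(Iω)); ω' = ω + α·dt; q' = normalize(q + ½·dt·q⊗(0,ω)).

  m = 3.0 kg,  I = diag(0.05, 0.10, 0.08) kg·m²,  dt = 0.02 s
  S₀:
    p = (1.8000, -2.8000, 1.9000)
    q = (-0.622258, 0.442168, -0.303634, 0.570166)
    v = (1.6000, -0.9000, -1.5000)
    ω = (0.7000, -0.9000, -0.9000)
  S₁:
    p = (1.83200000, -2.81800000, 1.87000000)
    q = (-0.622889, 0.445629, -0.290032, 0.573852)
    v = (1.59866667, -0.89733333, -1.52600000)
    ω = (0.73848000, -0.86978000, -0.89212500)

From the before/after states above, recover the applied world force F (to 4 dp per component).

Δv = v₁−v₀ = (-0.00133333, 0.00266667, -0.02600000)
applied force F = (-0.2000, 0.4000, -3.9000)

F = (-0.2000, 0.4000, -3.9000)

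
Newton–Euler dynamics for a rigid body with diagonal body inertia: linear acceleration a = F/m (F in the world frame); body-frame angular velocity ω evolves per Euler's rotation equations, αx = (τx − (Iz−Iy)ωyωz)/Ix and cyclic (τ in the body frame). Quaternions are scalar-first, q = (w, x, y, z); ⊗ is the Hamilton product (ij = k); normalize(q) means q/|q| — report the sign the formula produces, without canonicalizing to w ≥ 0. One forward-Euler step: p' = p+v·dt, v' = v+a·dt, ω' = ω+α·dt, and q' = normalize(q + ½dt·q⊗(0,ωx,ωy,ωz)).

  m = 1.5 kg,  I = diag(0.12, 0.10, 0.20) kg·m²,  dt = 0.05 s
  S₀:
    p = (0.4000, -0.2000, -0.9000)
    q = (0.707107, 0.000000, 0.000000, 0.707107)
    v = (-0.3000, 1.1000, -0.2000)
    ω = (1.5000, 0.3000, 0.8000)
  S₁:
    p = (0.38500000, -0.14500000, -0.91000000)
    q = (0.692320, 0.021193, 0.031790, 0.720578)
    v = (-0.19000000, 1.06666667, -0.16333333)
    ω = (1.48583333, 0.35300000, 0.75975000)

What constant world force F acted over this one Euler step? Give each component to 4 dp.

Δv = v₁−v₀ = (0.11000000, -0.03333333, 0.03666667)
F = m·Δv/dt = (3.3000, -1.0000, 1.1000)

F = (3.3000, -1.0000, 1.1000)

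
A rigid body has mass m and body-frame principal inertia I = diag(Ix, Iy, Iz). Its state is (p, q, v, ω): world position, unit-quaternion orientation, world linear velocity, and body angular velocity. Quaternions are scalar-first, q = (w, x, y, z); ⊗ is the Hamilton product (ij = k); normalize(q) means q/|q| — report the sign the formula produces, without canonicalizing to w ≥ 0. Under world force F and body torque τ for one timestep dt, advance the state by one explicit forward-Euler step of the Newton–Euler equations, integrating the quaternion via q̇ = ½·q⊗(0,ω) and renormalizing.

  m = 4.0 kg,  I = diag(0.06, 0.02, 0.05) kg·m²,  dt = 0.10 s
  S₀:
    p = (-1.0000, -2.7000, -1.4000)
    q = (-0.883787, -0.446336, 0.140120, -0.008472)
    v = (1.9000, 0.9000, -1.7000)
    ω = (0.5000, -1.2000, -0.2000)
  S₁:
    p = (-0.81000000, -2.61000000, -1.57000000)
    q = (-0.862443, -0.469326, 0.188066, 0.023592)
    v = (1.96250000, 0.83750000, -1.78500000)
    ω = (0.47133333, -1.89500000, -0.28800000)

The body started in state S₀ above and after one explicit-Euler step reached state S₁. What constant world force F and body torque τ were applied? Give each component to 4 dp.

F = (2.5000, -2.5000, -3.4000)
τ = (-0.0100, -0.1400, -0.0200)

Δv = v₁−v₀ = (0.06250000, -0.06250000, -0.08500000)
F = m·Δv/dt = (2.5000, -2.5000, -3.4000)
rate change Δω = (-0.02866667, -0.69500000, -0.08800000)
applied torque τ = (-0.0100, -0.1400, -0.0200)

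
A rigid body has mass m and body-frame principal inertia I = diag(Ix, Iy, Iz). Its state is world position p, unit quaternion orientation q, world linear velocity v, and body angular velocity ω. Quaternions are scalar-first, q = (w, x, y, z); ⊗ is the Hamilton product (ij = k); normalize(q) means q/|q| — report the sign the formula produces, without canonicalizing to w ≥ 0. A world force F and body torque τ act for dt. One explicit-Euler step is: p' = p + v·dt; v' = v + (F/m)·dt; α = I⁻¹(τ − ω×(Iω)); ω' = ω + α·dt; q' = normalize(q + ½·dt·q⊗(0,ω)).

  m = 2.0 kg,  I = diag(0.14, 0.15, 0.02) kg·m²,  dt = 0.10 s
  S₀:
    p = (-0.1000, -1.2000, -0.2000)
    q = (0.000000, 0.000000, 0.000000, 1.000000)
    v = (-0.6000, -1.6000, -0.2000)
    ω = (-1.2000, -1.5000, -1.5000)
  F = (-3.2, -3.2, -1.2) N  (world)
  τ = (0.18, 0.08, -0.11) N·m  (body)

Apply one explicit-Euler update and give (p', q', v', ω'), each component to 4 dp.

(τ − ω×Iω)/I = (3.3750, -0.9067, -6.4000)
ω + α·dt = (-0.8625, -1.5907, -2.1400)
Hamilton product q⊗(0,ω) = (1.5000000, 1.5000000, -1.2000000, 0.0000000)
q + ½dt·q⊗(0,ω), renormalized = (0.0744, 0.0744, -0.0596, 0.9927)
new position p' = (-0.1600, -1.3600, -0.2200)
v + (F/m)dt = (-0.7600, -1.7600, -0.2600)

p' = (-0.1600, -1.3600, -0.2200)
q' = (0.0744, 0.0744, -0.0596, 0.9927)
v' = (-0.7600, -1.7600, -0.2600)
ω' = (-0.8625, -1.5907, -2.1400)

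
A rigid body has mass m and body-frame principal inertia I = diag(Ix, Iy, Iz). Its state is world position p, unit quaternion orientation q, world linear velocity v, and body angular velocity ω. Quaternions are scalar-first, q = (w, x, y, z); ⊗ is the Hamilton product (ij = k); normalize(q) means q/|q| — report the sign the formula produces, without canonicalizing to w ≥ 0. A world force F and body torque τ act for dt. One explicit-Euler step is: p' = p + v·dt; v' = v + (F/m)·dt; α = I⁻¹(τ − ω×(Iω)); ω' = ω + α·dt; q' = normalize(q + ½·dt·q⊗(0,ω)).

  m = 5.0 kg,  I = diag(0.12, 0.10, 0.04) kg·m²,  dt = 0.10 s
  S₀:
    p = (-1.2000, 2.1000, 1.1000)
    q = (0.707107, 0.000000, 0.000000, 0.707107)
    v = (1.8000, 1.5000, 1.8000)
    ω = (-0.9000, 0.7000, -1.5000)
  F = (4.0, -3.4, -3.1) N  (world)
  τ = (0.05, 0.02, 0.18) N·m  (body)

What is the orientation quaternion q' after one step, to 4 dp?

q' = (0.7568, -0.0563, -0.0070, 0.6512)

2q̇ = q⊗(0,ω) = (1.0606605, -1.1313712, -0.1414214, -1.0606605)
q' = normalize(q + ½dt·q⊗(0,ω)) = (0.7568, -0.0563, -0.0070, 0.6512)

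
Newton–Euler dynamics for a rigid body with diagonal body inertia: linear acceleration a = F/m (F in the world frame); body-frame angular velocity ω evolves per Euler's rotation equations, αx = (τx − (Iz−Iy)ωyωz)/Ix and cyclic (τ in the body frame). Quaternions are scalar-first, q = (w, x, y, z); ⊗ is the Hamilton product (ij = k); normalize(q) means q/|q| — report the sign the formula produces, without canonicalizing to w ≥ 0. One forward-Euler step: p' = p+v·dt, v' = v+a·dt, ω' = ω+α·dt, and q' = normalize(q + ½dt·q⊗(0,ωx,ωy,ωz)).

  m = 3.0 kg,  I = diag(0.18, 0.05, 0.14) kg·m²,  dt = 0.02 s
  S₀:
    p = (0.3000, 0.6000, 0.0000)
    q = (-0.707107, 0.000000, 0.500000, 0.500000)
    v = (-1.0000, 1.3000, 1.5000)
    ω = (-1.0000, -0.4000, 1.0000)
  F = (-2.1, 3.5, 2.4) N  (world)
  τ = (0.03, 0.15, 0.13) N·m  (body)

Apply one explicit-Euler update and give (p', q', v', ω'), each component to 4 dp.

p' = (0.2800, 0.6260, 0.0300)
q' = (-0.7100, 0.0141, 0.4978, 0.4979)
v' = (-1.0140, 1.3233, 1.5160)
ω' = (-0.9927, -0.3240, 1.0260)

p' = p + v·dt = (0.2800, 0.6260, 0.0300)
v + (F/m)dt = (-1.0140, 1.3233, 1.5160)
angular accel α = (0.3667, 3.8000, 1.3000)
ω + α·dt = (-0.9927, -0.3240, 1.0260)
2q̇ = q⊗(0,ω) = (-0.3000000, 1.4071070, -0.2171572, -0.2071070)
updated quaternion q' = (-0.7100, 0.0141, 0.4978, 0.4979)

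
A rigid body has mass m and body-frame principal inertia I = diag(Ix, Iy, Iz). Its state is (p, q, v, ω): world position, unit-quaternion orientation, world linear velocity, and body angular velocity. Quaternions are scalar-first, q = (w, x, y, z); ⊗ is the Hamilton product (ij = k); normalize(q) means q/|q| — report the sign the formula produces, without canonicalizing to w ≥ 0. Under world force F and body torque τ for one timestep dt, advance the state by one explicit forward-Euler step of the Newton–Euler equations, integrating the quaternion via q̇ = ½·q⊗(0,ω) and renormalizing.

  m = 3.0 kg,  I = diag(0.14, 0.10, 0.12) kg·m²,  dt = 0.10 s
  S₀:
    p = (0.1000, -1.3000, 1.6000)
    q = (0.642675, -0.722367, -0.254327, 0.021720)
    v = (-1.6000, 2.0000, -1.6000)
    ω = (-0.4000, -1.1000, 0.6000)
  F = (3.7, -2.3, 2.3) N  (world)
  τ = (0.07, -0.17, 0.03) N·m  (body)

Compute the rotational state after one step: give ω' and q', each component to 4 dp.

ω' = (-0.3406, -1.2652, 0.6397)
q' = (0.6123, -0.7401, -0.2679, 0.0755)

precession coupling ω×(Iω) = (-0.0132, -0.0048, -0.0176)
α = I⁻¹(τ − ω×Iω) = (0.5943, -1.6520, 0.3967)
ω + α·dt = (-0.3406, -1.2652, 0.6397)
2q̇ = q⊗(0,ω) = (-0.5817385, -0.3857742, -0.2822103, 1.0784779)
q' = normalize(q + ½dt·q⊗(0,ω)) = (0.6123, -0.7401, -0.2679, 0.0755)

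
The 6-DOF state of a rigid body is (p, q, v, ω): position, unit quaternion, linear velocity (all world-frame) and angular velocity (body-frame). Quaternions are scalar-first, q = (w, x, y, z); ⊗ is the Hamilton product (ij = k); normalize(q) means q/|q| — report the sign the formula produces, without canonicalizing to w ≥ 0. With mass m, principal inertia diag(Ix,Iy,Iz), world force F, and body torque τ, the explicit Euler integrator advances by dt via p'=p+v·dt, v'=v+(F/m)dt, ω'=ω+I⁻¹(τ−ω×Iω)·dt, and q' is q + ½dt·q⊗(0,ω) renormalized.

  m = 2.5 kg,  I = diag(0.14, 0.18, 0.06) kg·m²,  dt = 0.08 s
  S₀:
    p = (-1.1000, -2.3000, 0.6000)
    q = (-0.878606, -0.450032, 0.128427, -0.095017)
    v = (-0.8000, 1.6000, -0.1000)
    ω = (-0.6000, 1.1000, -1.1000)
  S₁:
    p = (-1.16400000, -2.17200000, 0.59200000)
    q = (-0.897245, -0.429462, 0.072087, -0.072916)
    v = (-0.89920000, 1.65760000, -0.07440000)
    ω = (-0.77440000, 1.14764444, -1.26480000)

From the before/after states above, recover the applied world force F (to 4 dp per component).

F = (-3.1000, 1.8000, 0.8000)

v₁ − v₀ = (-0.09920000, 0.05760000, 0.02560000)
m·(v₁−v₀)/dt = (-3.1000, 1.8000, 0.8000)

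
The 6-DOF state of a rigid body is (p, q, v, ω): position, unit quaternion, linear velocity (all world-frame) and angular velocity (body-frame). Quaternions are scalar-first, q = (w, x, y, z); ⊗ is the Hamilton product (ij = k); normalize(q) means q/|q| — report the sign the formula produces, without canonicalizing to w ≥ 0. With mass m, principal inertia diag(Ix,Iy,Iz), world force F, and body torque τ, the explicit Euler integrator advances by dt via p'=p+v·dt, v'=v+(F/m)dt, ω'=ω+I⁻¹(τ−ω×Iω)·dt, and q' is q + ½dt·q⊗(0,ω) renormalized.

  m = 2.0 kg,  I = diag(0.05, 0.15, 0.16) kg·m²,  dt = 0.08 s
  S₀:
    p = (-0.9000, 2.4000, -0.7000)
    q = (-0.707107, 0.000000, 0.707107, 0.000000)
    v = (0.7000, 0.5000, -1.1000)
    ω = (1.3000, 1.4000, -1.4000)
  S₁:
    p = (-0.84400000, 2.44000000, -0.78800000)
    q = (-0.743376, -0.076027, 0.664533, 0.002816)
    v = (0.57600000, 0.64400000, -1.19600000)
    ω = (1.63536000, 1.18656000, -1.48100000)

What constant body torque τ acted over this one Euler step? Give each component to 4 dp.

ω₁ − ω₀ = (0.33536000, -0.21344000, -0.08100000)
precession coupling = (-0.0196, 0.2002, 0.1820)
I·α + gyro = (0.1900, -0.2000, 0.0200)

τ = (0.1900, -0.2000, 0.0200)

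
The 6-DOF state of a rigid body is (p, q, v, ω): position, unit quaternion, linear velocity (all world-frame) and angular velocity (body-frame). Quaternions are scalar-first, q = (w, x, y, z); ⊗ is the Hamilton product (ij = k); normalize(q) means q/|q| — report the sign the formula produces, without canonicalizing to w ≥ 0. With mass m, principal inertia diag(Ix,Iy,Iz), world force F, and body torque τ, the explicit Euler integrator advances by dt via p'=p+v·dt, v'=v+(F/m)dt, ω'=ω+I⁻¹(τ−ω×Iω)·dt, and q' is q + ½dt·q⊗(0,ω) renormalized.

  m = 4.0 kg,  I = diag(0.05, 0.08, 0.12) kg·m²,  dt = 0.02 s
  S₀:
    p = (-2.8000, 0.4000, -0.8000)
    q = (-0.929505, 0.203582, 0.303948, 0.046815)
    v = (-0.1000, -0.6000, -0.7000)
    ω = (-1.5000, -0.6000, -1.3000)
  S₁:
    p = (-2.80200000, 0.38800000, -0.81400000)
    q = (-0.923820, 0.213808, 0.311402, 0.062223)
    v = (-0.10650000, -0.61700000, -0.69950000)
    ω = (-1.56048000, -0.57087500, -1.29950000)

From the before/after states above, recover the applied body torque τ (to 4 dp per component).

τ = (-0.1200, -0.0200, 0.0300)

ω₁ − ω₀ = (-0.06048000, 0.02912500, 0.00050000)
precession coupling = (0.0312, -0.1365, 0.0270)
τ = I·(Δω/dt) + ω₀×(Iω₀) = (-0.1200, -0.0200, 0.0300)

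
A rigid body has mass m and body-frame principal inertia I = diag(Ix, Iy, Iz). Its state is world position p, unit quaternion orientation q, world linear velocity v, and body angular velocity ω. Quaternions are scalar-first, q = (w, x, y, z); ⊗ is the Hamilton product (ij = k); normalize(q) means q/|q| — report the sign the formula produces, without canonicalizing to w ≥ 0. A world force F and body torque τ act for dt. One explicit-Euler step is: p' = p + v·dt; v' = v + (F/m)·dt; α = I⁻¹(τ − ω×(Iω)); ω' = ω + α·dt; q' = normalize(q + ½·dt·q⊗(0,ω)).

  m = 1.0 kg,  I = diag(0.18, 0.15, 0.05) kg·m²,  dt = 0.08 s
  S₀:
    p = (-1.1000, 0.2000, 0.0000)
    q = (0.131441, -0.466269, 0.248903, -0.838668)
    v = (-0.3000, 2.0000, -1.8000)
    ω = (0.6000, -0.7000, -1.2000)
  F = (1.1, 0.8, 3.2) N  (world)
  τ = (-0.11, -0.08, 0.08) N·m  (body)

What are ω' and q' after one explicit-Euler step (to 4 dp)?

ω' = (0.5884, -0.6927, -1.0922)
q' = (0.1091, -0.4976, 0.2023, -0.8364)

angular accel α = (-0.1444, 0.0907, 1.3480)
ω + α·dt = (0.5884, -0.6927, -1.0922)
Hamilton product q⊗(0,ω) = (-0.5524081, -0.8068866, -1.1547323, 0.0193173)
q' = normalize(q + ½dt·q⊗(0,ω)) = (0.1091, -0.4976, 0.2023, -0.8364)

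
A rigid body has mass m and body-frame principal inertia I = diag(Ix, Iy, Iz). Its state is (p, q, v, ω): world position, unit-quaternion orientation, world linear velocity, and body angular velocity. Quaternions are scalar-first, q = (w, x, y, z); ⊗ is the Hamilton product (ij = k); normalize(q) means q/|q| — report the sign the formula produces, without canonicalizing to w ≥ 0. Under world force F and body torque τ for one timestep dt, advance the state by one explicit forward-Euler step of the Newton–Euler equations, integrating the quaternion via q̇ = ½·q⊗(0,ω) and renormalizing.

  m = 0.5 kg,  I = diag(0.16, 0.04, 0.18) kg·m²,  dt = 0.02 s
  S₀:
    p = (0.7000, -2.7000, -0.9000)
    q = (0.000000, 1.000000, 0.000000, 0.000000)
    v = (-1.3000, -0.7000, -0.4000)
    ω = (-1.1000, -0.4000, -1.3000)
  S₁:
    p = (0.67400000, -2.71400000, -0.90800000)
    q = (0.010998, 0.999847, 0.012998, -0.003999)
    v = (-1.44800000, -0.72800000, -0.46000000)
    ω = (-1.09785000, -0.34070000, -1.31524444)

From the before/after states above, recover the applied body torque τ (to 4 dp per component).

rate change Δω = (0.00215000, 0.05930000, -0.01524444)
τ = I·(Δω/dt) + ω₀×(Iω₀) = (0.0900, 0.0900, -0.1900)

τ = (0.0900, 0.0900, -0.1900)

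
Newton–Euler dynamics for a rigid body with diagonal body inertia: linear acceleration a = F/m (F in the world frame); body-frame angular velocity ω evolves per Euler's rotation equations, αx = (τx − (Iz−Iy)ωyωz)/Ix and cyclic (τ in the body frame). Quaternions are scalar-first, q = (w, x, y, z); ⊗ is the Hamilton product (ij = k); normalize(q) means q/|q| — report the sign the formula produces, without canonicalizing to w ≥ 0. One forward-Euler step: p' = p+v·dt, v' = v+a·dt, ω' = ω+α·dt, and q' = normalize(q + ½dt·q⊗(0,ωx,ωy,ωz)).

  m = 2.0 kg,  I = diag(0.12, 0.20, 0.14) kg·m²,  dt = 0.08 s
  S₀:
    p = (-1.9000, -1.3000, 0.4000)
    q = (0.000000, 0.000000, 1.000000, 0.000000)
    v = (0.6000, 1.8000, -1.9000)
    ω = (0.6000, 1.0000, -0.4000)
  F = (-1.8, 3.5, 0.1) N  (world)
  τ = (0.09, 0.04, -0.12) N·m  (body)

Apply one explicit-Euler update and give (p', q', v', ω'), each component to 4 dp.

p' = (-1.8520, -1.1560, 0.2480)
q' = (-0.0400, -0.0160, 0.9988, -0.0240)
v' = (0.5280, 1.9400, -1.8960)
ω' = (0.6440, 1.0141, -0.4960)

precession coupling ω×(Iω) = (0.0240, 0.0048, 0.0480)
α = I⁻¹(τ − ω×Iω) = (0.5500, 0.1760, -1.2000)
ω' = ω + α·dt = (0.6440, 1.0141, -0.4960)
2q̇ = q⊗(0,ω) = (-1.0000000, -0.4000000, 0.0000000, -0.6000000)
q' = normalize(q + ½dt·q⊗(0,ω)) = (-0.0400, -0.0160, 0.9988, -0.0240)
a = (-0.9000, 1.7500, 0.0500)
new position p' = (-1.8520, -1.1560, 0.2480)
new velocity v' = (0.5280, 1.9400, -1.8960)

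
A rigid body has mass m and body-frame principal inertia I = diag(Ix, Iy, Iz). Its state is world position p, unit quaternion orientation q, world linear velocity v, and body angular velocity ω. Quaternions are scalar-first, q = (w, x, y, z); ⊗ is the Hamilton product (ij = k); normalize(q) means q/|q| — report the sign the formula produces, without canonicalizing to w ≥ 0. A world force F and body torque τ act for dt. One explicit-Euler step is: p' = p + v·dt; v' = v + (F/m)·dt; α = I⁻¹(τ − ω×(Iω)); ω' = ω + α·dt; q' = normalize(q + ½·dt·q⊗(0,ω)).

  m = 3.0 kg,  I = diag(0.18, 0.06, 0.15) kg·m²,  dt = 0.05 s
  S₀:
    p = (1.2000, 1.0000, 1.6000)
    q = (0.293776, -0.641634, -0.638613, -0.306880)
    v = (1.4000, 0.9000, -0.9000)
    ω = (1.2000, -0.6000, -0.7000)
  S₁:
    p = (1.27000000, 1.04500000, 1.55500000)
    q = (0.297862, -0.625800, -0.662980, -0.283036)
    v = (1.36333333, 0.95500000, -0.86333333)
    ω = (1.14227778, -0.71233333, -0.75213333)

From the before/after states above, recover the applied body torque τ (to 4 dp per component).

τ = (-0.1700, -0.1600, -0.0700)

Δω = ω₁−ω₀ = (-0.05772222, -0.11233333, -0.05213333)
I·α + gyro = (-0.1700, -0.1600, -0.0700)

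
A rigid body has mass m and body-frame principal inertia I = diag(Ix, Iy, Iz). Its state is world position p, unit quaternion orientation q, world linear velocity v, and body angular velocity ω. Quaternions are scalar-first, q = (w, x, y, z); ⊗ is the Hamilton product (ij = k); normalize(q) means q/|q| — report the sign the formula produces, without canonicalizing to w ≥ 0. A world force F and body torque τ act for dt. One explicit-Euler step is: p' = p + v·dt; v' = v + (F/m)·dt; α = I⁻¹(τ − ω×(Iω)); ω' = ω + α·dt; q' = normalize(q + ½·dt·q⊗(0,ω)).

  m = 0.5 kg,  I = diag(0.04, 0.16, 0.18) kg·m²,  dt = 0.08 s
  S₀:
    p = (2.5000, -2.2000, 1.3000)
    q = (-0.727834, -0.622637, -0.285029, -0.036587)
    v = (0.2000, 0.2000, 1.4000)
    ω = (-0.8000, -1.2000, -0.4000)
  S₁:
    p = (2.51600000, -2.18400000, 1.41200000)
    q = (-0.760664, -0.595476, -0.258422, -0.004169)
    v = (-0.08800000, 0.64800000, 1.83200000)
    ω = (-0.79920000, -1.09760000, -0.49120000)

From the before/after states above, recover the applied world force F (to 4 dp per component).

F = (-1.8000, 2.8000, 2.7000)

Δv = v₁−v₀ = (-0.28800000, 0.44800000, 0.43200000)
F = m·Δv/dt = (-1.8000, 2.8000, 2.7000)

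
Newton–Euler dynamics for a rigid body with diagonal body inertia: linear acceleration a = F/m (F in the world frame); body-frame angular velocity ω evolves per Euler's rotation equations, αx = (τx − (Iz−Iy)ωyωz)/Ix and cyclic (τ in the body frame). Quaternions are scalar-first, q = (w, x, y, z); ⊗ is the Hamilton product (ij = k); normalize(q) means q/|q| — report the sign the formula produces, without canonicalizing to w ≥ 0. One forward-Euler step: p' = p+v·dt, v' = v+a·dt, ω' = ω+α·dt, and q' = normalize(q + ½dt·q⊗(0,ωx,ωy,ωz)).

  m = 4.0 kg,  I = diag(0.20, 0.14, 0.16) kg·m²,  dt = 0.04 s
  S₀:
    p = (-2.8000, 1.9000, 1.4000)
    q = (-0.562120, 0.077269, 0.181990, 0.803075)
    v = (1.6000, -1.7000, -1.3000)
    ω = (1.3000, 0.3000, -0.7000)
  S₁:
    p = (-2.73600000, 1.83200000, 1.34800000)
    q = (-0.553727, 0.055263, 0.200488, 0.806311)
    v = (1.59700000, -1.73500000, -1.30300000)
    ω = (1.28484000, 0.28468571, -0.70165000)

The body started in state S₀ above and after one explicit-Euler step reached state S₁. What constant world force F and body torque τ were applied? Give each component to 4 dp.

F = (-0.3000, -3.5000, -0.3000)
τ = (-0.0800, -0.0900, -0.0300)

velocity change Δv = (-0.00300000, -0.03500000, -0.00300000)
applied force F = (-0.3000, -3.5000, -0.3000)
rate change Δω = (-0.01516000, -0.01531429, -0.00165000)
τ = I·(Δω/dt) + ω₀×(Iω₀) = (-0.0800, -0.0900, -0.0300)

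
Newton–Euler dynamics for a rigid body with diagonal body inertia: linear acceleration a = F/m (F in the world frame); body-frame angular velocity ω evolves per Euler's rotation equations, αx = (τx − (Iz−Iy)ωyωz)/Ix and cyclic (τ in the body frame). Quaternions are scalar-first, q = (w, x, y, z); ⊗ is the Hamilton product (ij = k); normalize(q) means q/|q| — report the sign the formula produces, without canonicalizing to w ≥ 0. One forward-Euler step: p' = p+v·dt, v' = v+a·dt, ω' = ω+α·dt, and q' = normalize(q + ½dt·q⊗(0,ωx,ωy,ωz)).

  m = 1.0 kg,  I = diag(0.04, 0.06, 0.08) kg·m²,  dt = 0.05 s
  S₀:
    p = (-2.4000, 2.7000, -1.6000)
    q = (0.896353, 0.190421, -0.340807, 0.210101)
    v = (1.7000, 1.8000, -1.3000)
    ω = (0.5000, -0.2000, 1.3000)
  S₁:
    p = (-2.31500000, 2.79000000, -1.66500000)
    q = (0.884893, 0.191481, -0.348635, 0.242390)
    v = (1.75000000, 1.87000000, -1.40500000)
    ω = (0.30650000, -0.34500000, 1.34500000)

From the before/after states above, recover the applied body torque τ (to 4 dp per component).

Δω = ω₁−ω₀ = (-0.19350000, -0.14500000, 0.04500000)
ω₀×(Iω₀) = (-0.0052, -0.0260, -0.0020)
applied torque τ = (-0.1600, -0.2000, 0.0700)

τ = (-0.1600, -0.2000, 0.0700)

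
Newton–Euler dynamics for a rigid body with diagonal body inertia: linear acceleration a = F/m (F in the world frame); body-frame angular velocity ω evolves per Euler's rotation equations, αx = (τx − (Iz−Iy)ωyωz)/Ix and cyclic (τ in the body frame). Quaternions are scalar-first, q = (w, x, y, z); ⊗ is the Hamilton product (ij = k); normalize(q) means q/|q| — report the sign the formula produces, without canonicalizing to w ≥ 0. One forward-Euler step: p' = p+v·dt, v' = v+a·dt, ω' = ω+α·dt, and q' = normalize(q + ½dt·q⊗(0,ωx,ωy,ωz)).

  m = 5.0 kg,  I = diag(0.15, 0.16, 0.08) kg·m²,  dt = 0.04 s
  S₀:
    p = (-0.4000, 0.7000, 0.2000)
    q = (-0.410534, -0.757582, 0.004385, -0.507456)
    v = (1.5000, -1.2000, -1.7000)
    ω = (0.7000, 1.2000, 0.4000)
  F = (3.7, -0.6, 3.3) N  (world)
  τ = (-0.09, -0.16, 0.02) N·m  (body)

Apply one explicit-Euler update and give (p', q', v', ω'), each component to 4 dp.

p' = (-0.3400, 0.6520, 0.1320)
q' = (-0.3958, -0.7508, -0.0065, -0.5288)
v' = (1.5296, -1.2048, -1.6736)
ω' = (0.6862, 1.1551, 0.4058)

precession coupling ω×(Iω) = (-0.0384, 0.0196, 0.0084)
α = I⁻¹(τ − ω×Iω) = (-0.3440, -1.1225, 0.1450)
ω' = ω + α·dt = (0.6862, 1.1551, 0.4058)
q⊗(0,ω) = (0.7280278, 0.3233274, -0.5448272, -1.0763815)
updated quaternion q' = (-0.3958, -0.7508, -0.0065, -0.5288)
linear accel F/m = (0.7400, -0.1200, 0.6600)
p' = p + v·dt = (-0.3400, 0.6520, 0.1320)
v' = v + a·dt = (1.5296, -1.2048, -1.6736)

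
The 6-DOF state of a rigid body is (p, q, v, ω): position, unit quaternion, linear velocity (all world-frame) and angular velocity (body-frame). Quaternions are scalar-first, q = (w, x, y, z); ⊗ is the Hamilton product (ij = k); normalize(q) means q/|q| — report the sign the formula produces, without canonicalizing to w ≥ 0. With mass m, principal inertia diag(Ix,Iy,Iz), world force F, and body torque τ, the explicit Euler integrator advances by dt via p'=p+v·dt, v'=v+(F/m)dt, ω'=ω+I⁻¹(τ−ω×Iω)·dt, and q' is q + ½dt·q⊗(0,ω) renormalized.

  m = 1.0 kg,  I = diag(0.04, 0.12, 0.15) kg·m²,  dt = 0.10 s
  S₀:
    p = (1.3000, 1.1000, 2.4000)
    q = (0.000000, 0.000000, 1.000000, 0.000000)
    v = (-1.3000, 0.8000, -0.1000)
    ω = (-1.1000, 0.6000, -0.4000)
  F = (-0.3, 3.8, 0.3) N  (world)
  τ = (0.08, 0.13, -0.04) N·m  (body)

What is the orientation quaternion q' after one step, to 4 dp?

Hamilton product q⊗(0,ω) = (-0.6000000, -0.4000000, 0.0000000, 1.1000000)
q' = normalize(q + ½dt·q⊗(0,ω)) = (-0.0299, -0.0200, 0.9978, 0.0549)

q' = (-0.0299, -0.0200, 0.9978, 0.0549)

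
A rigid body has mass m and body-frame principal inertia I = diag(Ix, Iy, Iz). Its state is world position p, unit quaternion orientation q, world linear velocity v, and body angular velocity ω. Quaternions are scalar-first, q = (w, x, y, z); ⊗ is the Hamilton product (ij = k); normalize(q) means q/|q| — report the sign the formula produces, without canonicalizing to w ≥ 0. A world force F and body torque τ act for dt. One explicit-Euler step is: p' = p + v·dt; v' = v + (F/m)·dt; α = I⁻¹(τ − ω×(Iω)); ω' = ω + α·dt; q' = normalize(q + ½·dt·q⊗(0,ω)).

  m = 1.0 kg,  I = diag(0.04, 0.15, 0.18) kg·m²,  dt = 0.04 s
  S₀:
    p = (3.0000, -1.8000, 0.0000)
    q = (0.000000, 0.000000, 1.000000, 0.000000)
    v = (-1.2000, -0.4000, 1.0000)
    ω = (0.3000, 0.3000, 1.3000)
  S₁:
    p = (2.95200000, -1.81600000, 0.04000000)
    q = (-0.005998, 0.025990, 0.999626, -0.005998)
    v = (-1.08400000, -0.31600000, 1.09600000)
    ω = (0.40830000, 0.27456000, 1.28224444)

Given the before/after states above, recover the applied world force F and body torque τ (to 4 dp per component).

velocity change Δv = (0.11600000, 0.08400000, 0.09600000)
applied force F = (2.9000, 2.1000, 2.4000)
Δω = ω₁−ω₀ = (0.10830000, -0.02544000, -0.01775556)
I·α + gyro = (0.1200, -0.1500, -0.0700)

F = (2.9000, 2.1000, 2.4000)
τ = (0.1200, -0.1500, -0.0700)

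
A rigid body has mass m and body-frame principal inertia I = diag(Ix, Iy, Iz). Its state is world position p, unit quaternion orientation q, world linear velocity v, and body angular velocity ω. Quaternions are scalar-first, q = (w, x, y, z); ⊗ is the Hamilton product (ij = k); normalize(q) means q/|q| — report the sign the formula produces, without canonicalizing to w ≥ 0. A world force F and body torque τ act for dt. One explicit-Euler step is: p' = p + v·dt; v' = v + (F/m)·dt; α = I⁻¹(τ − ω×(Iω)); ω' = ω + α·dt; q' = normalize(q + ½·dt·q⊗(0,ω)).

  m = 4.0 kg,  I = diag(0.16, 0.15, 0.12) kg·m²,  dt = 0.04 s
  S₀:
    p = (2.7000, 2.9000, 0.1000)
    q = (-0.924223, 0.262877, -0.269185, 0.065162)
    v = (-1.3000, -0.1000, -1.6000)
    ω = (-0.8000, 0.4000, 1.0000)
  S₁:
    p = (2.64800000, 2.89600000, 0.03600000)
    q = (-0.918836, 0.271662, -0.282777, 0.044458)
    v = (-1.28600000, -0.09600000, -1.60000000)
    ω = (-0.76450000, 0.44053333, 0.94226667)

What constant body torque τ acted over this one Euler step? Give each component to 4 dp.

τ = (0.1300, 0.1200, -0.1700)

ω₁ − ω₀ = (0.03550000, 0.04053333, -0.05773333)
precession coupling = (-0.0120, -0.0320, 0.0032)
applied torque τ = (0.1300, 0.1200, -0.1700)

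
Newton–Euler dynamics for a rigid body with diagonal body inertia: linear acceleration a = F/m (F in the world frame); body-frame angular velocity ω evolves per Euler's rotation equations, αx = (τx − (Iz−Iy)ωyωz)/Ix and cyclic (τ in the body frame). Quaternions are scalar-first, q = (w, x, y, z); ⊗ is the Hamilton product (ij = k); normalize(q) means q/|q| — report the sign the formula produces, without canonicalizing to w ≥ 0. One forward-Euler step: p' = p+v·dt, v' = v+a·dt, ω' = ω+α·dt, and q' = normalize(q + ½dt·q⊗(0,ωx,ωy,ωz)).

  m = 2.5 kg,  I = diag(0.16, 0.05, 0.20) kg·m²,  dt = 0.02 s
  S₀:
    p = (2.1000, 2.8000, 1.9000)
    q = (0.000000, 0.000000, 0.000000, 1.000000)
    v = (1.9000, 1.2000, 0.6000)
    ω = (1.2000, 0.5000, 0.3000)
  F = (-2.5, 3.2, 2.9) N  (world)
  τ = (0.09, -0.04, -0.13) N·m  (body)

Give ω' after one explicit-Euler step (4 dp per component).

(τ − ω×Iω)/I = (0.4219, -0.5120, -0.3200)
ω + α·dt = (1.2084, 0.4898, 0.2936)

ω' = (1.2084, 0.4898, 0.2936)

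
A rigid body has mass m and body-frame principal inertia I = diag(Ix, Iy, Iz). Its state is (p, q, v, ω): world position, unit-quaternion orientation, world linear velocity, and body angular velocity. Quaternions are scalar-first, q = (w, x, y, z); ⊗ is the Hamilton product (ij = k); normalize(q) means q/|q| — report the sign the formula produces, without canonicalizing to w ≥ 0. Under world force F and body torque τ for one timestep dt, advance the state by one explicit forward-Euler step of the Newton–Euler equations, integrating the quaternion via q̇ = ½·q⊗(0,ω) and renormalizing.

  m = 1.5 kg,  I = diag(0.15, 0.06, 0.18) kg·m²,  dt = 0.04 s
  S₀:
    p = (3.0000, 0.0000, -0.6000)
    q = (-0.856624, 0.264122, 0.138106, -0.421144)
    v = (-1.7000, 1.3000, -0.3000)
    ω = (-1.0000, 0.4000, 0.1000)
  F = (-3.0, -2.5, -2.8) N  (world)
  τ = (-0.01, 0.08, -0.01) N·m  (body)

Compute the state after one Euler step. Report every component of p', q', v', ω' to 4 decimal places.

gyro term ω×Iω = (0.0048, 0.0030, 0.0360)
(τ − ω×Iω)/I = (-0.0987, 1.2833, -0.2556)
new body rate ω' = (-1.0039, 0.4513, 0.0898)
Hamilton product q⊗(0,ω) = (0.2509940, 1.0388922, 0.0520822, 0.1580924)
q' = normalize(q + ½dt·q⊗(0,ω)) = (-0.8514, 0.2848, 0.1391, -0.4179)
p + v·dt = (2.9320, 0.0520, -0.6120)
v' = v + a·dt = (-1.7800, 1.2333, -0.3747)

p' = (2.9320, 0.0520, -0.6120)
q' = (-0.8514, 0.2848, 0.1391, -0.4179)
v' = (-1.7800, 1.2333, -0.3747)
ω' = (-1.0039, 0.4513, 0.0898)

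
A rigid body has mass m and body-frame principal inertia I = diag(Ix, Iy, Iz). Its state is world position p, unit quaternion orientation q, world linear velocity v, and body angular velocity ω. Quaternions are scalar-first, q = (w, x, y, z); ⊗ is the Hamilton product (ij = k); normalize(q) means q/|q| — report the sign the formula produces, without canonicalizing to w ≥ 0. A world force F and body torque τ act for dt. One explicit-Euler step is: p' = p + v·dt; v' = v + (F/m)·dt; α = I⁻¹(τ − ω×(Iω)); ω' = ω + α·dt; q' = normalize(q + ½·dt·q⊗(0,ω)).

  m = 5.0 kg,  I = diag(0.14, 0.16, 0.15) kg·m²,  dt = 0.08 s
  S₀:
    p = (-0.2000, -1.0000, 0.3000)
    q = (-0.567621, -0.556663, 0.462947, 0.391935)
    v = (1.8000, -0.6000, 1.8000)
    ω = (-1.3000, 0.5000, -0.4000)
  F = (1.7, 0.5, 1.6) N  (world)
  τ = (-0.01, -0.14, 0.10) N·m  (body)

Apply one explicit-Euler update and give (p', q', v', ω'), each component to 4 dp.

linear accel F/m = (0.3400, 0.1000, 0.3200)
new position p' = (-0.0560, -1.0480, 0.4440)
v + (F/m)dt = (1.8272, -0.5920, 1.8256)
(τ − ω×Iω)/I = (-0.0857, -0.8425, 0.7533)
ω' = ω + α·dt = (-1.3069, 0.4326, -0.3397)
2q̇ = q⊗(0,ω) = (-0.7983614, 0.3567610, -1.0159912, 0.5505480)
updated quaternion q' = (-0.5986, -0.5415, 0.4216, 0.4133)

p' = (-0.0560, -1.0480, 0.4440)
q' = (-0.5986, -0.5415, 0.4216, 0.4133)
v' = (1.8272, -0.5920, 1.8256)
ω' = (-1.3069, 0.4326, -0.3397)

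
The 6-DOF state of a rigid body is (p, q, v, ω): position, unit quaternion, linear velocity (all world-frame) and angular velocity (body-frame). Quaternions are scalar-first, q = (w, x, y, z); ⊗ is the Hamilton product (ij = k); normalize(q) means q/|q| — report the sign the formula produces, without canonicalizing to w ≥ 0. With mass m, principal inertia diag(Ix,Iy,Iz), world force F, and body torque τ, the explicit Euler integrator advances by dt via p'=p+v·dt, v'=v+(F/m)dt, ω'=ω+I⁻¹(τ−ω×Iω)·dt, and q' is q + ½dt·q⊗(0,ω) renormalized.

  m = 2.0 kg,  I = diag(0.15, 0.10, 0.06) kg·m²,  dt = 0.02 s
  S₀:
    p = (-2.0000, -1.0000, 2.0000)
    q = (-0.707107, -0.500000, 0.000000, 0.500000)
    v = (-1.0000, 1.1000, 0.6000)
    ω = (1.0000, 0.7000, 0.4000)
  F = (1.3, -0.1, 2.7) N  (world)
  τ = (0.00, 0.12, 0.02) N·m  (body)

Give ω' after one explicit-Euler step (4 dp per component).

ω' = (1.0015, 0.7168, 0.4183)

gyro term ω×Iω = (-0.0112, 0.0360, -0.0350)
(τ − ω×Iω)/I = (0.0747, 0.8400, 0.9167)
ω' = ω + α·dt = (1.0015, 0.7168, 0.4183)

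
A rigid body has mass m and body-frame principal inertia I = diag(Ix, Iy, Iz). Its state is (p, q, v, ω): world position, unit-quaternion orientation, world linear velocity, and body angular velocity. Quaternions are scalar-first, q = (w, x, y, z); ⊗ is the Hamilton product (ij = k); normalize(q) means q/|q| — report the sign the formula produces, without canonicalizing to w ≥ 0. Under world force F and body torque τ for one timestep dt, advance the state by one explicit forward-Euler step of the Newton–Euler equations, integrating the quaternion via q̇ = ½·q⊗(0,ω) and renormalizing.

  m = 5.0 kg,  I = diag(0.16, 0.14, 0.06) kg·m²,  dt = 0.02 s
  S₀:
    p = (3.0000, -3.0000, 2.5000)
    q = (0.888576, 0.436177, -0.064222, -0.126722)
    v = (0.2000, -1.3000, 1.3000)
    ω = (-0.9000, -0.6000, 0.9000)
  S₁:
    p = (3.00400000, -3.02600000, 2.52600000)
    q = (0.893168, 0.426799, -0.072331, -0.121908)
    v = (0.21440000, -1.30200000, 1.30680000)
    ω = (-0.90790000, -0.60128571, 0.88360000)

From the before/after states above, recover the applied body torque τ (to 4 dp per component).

rate change Δω = (-0.00790000, -0.00128571, -0.01640000)
ω₀×(Iω₀) = (0.0432, -0.0810, -0.0108)
I·α + gyro = (-0.0200, -0.0900, -0.0600)

τ = (-0.0200, -0.0900, -0.0600)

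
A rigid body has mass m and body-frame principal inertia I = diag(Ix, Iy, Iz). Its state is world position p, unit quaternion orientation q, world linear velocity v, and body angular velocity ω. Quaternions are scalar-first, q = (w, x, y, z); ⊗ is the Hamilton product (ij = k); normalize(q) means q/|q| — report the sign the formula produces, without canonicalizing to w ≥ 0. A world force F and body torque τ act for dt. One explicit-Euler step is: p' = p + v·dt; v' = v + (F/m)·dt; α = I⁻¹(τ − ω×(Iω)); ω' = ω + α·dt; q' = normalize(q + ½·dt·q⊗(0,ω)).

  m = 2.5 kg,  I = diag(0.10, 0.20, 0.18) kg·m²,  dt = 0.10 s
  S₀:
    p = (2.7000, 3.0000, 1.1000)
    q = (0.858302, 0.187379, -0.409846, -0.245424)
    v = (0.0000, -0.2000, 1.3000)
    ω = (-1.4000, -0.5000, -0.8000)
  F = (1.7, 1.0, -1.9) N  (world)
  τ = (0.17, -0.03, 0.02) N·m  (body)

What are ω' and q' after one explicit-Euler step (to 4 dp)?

ω' = (-1.2220, -0.4702, -0.8278)
q' = (0.8483, 0.1371, -0.4052, -0.3120)

(τ − ω×Iω)/I = (1.7800, 0.2980, -0.2778)
new body rate ω' = (-1.2220, -0.4702, -0.8278)
2q̇ = q⊗(0,ω) = (-0.1389316, -0.9964580, 0.0643458, -1.3541155)
updated quaternion q' = (0.8483, 0.1371, -0.4052, -0.3120)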